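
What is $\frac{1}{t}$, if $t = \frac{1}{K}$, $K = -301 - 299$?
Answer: $-600$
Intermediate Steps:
$K = -600$
$t = - \frac{1}{600}$ ($t = \frac{1}{-600} = - \frac{1}{600} \approx -0.0016667$)
$\frac{1}{t} = \frac{1}{- \frac{1}{600}} = -600$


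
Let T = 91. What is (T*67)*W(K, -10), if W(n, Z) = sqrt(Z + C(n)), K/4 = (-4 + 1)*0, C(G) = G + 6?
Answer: 12194*I ≈ 12194.0*I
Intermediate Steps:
C(G) = 6 + G
K = 0 (K = 4*((-4 + 1)*0) = 4*(-3*0) = 4*0 = 0)
W(n, Z) = sqrt(6 + Z + n) (W(n, Z) = sqrt(Z + (6 + n)) = sqrt(6 + Z + n))
(T*67)*W(K, -10) = (91*67)*sqrt(6 - 10 + 0) = 6097*sqrt(-4) = 6097*(2*I) = 12194*I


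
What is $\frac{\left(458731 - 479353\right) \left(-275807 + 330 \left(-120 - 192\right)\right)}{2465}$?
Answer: $\frac{7810933074}{2465} \approx 3.1687 \cdot 10^{6}$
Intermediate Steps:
$\frac{\left(458731 - 479353\right) \left(-275807 + 330 \left(-120 - 192\right)\right)}{2465} = - 20622 \left(-275807 + 330 \left(-312\right)\right) \frac{1}{2465} = - 20622 \left(-275807 - 102960\right) \frac{1}{2465} = \left(-20622\right) \left(-378767\right) \frac{1}{2465} = 7810933074 \cdot \frac{1}{2465} = \frac{7810933074}{2465}$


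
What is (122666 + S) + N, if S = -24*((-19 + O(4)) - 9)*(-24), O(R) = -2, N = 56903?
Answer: 162289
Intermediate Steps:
S = -17280 (S = -24*((-19 - 2) - 9)*(-24) = -24*(-21 - 9)*(-24) = -24*(-30)*(-24) = 720*(-24) = -17280)
(122666 + S) + N = (122666 - 17280) + 56903 = 105386 + 56903 = 162289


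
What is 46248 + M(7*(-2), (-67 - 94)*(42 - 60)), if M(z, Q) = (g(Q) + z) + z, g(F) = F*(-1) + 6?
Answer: 43328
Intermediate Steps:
g(F) = 6 - F (g(F) = -F + 6 = 6 - F)
M(z, Q) = 6 - Q + 2*z (M(z, Q) = ((6 - Q) + z) + z = (6 + z - Q) + z = 6 - Q + 2*z)
46248 + M(7*(-2), (-67 - 94)*(42 - 60)) = 46248 + (6 - (-67 - 94)*(42 - 60) + 2*(7*(-2))) = 46248 + (6 - (-161)*(-18) + 2*(-14)) = 46248 + (6 - 1*2898 - 28) = 46248 + (6 - 2898 - 28) = 46248 - 2920 = 43328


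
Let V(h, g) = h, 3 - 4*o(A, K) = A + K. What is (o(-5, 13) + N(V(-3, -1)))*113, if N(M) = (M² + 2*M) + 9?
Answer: 4859/4 ≈ 1214.8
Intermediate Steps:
o(A, K) = ¾ - A/4 - K/4 (o(A, K) = ¾ - (A + K)/4 = ¾ + (-A/4 - K/4) = ¾ - A/4 - K/4)
N(M) = 9 + M² + 2*M
(o(-5, 13) + N(V(-3, -1)))*113 = ((¾ - ¼*(-5) - ¼*13) + (9 + (-3)² + 2*(-3)))*113 = ((¾ + 5/4 - 13/4) + (9 + 9 - 6))*113 = (-5/4 + 12)*113 = (43/4)*113 = 4859/4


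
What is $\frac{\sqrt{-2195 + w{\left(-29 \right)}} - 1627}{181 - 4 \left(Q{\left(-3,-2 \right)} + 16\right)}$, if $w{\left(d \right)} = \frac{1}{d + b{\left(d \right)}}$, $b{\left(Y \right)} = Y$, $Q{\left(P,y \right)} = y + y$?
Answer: $- \frac{1627}{133} + \frac{i \sqrt{7384038}}{7714} \approx -12.233 + 0.35226 i$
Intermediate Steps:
$Q{\left(P,y \right)} = 2 y$
$w{\left(d \right)} = \frac{1}{2 d}$ ($w{\left(d \right)} = \frac{1}{d + d} = \frac{1}{2 d}$)
$\frac{\sqrt{-2195 + w{\left(-29 \right)}} - 1627}{181 - 4 \left(Q{\left(-3,-2 \right)} + 16\right)} = \frac{\sqrt{-2195 + \frac{1}{2 \left(-29\right)}} - 1627}{181 - 4 \left(2 \left(-2\right) + 16\right)} = \frac{\sqrt{-2195 + \frac{1}{2} \left(- \frac{1}{29}\right)} - 1627}{181 - 4 \left(-4 + 16\right)} = \frac{\sqrt{-2195 - \frac{1}{58}} - 1627}{181 - 48} = \frac{\sqrt{- \frac{127311}{58}} - 1627}{181 - 48} = \frac{\frac{i \sqrt{7384038}}{58} - 1627}{133} = \left(-1627 + \frac{i \sqrt{7384038}}{58}\right) \frac{1}{133} = - \frac{1627}{133} + \frac{i \sqrt{7384038}}{7714}$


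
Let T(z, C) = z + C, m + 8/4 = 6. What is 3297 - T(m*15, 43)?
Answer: 3194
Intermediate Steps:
m = 4 (m = -2 + 6 = 4)
T(z, C) = C + z
3297 - T(m*15, 43) = 3297 - (43 + 4*15) = 3297 - (43 + 60) = 3297 - 1*103 = 3297 - 103 = 3194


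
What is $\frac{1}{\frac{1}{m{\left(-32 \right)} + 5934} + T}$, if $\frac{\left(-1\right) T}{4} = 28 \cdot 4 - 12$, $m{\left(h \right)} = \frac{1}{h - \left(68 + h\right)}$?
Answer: $- \frac{403511}{161404332} \approx -0.0025$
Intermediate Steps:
$m{\left(h \right)} = - \frac{1}{68}$ ($m{\left(h \right)} = \frac{1}{-68} = - \frac{1}{68}$)
$T = -400$ ($T = - 4 \left(28 \cdot 4 - 12\right) = - 4 \left(112 - 12\right) = \left(-4\right) 100 = -400$)
$\frac{1}{\frac{1}{m{\left(-32 \right)} + 5934} + T} = \frac{1}{\frac{1}{- \frac{1}{68} + 5934} - 400} = \frac{1}{\frac{1}{\frac{403511}{68}} - 400} = \frac{1}{\frac{68}{403511} - 400} = \frac{1}{- \frac{161404332}{403511}} = - \frac{403511}{161404332}$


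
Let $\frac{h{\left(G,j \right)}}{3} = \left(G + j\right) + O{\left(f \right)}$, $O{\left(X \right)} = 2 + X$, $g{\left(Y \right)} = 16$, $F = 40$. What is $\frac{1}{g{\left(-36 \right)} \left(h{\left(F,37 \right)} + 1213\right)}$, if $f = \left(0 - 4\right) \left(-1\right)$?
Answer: $\frac{1}{23392} \approx 4.275 \cdot 10^{-5}$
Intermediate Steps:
$f = 4$ ($f = \left(-4\right) \left(-1\right) = 4$)
$h{\left(G,j \right)} = 18 + 3 G + 3 j$ ($h{\left(G,j \right)} = 3 \left(\left(G + j\right) + \left(2 + 4\right)\right) = 3 \left(\left(G + j\right) + 6\right) = 3 \left(6 + G + j\right) = 18 + 3 G + 3 j$)
$\frac{1}{g{\left(-36 \right)} \left(h{\left(F,37 \right)} + 1213\right)} = \frac{1}{16 \left(\left(18 + 3 \cdot 40 + 3 \cdot 37\right) + 1213\right)} = \frac{1}{16 \left(\left(18 + 120 + 111\right) + 1213\right)} = \frac{1}{16 \left(249 + 1213\right)} = \frac{1}{16 \cdot 1462} = \frac{1}{23392}$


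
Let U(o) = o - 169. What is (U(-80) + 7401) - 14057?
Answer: -6905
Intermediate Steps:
U(o) = -169 + o
(U(-80) + 7401) - 14057 = ((-169 - 80) + 7401) - 14057 = (-249 + 7401) - 14057 = 7152 - 14057 = -6905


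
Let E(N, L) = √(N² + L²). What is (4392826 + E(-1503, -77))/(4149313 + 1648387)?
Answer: 2196413/2898850 + 13*√13402/5797700 ≈ 0.75794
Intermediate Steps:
E(N, L) = √(L² + N²)
(4392826 + E(-1503, -77))/(4149313 + 1648387) = (4392826 + √((-77)² + (-1503)²))/(4149313 + 1648387) = (4392826 + √(5929 + 2259009))/5797700 = (4392826 + √2264938)*(1/5797700) = (4392826 + 13*√13402)*(1/5797700) = 2196413/2898850 + 13*√13402/5797700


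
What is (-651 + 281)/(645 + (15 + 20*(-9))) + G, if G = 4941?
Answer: 237131/48 ≈ 4940.2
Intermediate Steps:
(-651 + 281)/(645 + (15 + 20*(-9))) + G = (-651 + 281)/(645 + (15 + 20*(-9))) + 4941 = -370/(645 + (15 - 180)) + 4941 = -370/(645 - 165) + 4941 = -370/480 + 4941 = -370*1/480 + 4941 = -37/48 + 4941 = 237131/48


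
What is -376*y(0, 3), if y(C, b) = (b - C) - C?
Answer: -1128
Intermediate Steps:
y(C, b) = b - 2*C
-376*y(0, 3) = -376*(3 - 2*0) = -376*(3 + 0) = -376*3 = -1128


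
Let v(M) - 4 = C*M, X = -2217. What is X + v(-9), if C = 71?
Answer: -2852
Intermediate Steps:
v(M) = 4 + 71*M
X + v(-9) = -2217 + (4 + 71*(-9)) = -2217 + (4 - 639) = -2217 - 635 = -2852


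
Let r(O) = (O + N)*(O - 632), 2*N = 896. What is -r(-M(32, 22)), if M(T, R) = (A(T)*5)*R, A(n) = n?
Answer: -12754944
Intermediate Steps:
N = 448 (N = (½)*896 = 448)
M(T, R) = 5*R*T (M(T, R) = (T*5)*R = (5*T)*R = 5*R*T)
r(O) = (-632 + O)*(448 + O) (r(O) = (O + 448)*(O - 632) = (448 + O)*(-632 + O) = (-632 + O)*(448 + O))
-r(-M(32, 22)) = -(-283136 + (-5*22*32)² - (-184)*5*22*32) = -(-283136 + (-1*3520)² - (-184)*3520) = -(-283136 + (-3520)² - 184*(-3520)) = -(-283136 + 12390400 + 647680) = -1*12754944 = -12754944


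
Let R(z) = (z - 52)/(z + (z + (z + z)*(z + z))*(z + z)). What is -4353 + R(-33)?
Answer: -1242132818/285351 ≈ -4353.0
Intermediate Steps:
R(z) = (-52 + z)/(z + 2*z*(z + 4*z²)) (R(z) = (-52 + z)/(z + (z + (2*z)*(2*z))*(2*z)) = (-52 + z)/(z + (z + 4*z²)*(2*z)) = (-52 + z)/(z + 2*z*(z + 4*z²)))
-4353 + R(-33) = -4353 + (-52 - 33)/((-33)*(1 + 2*(-33) + 8*(-33)²)) = -4353 - 1/33*(-85)/(1 - 66 + 8*1089) = -4353 - 1/33*(-85)/(1 - 66 + 8712) = -4353 - 1/33*(-85)/8647 = -4353 - 1/33*1/8647*(-85) = -4353 + 85/285351 = -1242132818/285351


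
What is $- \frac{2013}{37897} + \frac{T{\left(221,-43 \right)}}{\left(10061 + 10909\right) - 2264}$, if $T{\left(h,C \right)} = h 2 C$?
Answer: $- \frac{378962780}{354450641} \approx -1.0692$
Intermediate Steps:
$T{\left(h,C \right)} = 2 C h$ ($T{\left(h,C \right)} = 2 h C = 2 C h$)
$- \frac{2013}{37897} + \frac{T{\left(221,-43 \right)}}{\left(10061 + 10909\right) - 2264} = - \frac{2013}{37897} + \frac{2 \left(-43\right) 221}{\left(10061 + 10909\right) - 2264} = \left(-2013\right) \frac{1}{37897} - \frac{19006}{20970 - 2264} = - \frac{2013}{37897} - \frac{19006}{18706} = - \frac{2013}{37897} - \frac{9503}{9353} = - \frac{378962780}{354450641}$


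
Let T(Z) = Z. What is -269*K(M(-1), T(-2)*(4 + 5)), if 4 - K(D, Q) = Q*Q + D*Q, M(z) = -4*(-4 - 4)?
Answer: -68864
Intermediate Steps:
M(z) = 32 (M(z) = -4*(-8) = 32)
K(D, Q) = 4 - Q² - D*Q (K(D, Q) = 4 - (Q*Q + D*Q) = 4 - (Q² + D*Q) = 4 + (-Q² - D*Q) = 4 - Q² - D*Q)
-269*K(M(-1), T(-2)*(4 + 5)) = -269*(4 - (-2*(4 + 5))² - 1*32*(-2*(4 + 5))) = -269*(4 - (-2*9)² - 1*32*(-2*9)) = -269*(4 - 1*(-18)² - 1*32*(-18)) = -269*(4 - 1*324 + 576) = -269*(4 - 324 + 576) = -269*256 = -68864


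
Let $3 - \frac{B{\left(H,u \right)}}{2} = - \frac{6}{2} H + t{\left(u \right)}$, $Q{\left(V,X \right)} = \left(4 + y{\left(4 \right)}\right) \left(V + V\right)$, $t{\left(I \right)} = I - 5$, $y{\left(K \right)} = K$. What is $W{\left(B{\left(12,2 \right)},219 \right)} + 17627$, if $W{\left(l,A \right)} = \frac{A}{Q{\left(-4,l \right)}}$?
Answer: $\frac{1127909}{64} \approx 17624.0$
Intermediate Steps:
$t{\left(I \right)} = -5 + I$ ($t{\left(I \right)} = I - 5 = -5 + I$)
$Q{\left(V,X \right)} = 16 V$ ($Q{\left(V,X \right)} = \left(4 + 4\right) \left(V + V\right) = 8 \cdot 2 V = 16 V$)
$B{\left(H,u \right)} = 16 - 2 u + 6 H$ ($B{\left(H,u \right)} = 6 - 2 \left(- \frac{6}{2} H + \left(-5 + u\right)\right) = 6 - 2 \left(\left(-6\right) \frac{1}{2} H + \left(-5 + u\right)\right) = 6 - 2 \left(- 3 H + \left(-5 + u\right)\right) = 6 - 2 \left(-5 + u - 3 H\right) = 6 + \left(10 - 2 u + 6 H\right) = 16 - 2 u + 6 H$)
$W{\left(l,A \right)} = - \frac{A}{64}$ ($W{\left(l,A \right)} = \frac{A}{16 \left(-4\right)} = \frac{A}{-64} = A \left(- \frac{1}{64}\right) = - \frac{A}{64}$)
$W{\left(B{\left(12,2 \right)},219 \right)} + 17627 = \left(- \frac{1}{64}\right) 219 + 17627 = - \frac{219}{64} + 17627 = \frac{1127909}{64}$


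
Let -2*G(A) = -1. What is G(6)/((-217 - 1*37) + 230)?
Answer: -1/48 ≈ -0.020833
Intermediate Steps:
G(A) = ½ (G(A) = -½*(-1) = ½)
G(6)/((-217 - 1*37) + 230) = (½)/((-217 - 1*37) + 230) = (½)/((-217 - 37) + 230) = (½)/(-254 + 230) = (½)/(-24) = -1/24*½ = -1/48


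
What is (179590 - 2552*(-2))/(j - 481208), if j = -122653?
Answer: -184694/603861 ≈ -0.30586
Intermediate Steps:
(179590 - 2552*(-2))/(j - 481208) = (179590 - 2552*(-2))/(-122653 - 481208) = (179590 + 5104)/(-603861) = 184694*(-1/603861) = -184694/603861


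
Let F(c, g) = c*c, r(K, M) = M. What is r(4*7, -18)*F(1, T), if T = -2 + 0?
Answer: -18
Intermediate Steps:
T = -2
F(c, g) = c**2
r(4*7, -18)*F(1, T) = -18*1**2 = -18*1 = -18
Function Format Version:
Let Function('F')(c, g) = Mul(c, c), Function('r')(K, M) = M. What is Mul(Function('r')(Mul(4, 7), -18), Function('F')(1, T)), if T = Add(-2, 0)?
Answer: -18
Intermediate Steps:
T = -2
Function('F')(c, g) = Pow(c, 2)
Mul(Function('r')(Mul(4, 7), -18), Function('F')(1, T)) = Mul(-18, Pow(1, 2)) = Mul(-18, 1) = -18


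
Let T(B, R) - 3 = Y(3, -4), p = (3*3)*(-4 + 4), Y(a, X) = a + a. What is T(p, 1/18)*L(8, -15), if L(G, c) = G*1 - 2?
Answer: 54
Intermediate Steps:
Y(a, X) = 2*a
L(G, c) = -2 + G (L(G, c) = G - 2 = -2 + G)
p = 0 (p = 9*0 = 0)
T(B, R) = 9 (T(B, R) = 3 + 2*3 = 3 + 6 = 9)
T(p, 1/18)*L(8, -15) = 9*(-2 + 8) = 9*6 = 54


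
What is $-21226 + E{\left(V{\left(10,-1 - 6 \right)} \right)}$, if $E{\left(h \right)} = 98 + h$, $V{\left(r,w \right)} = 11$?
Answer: $-21117$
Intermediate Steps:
$-21226 + E{\left(V{\left(10,-1 - 6 \right)} \right)} = -21226 + \left(98 + 11\right) = -21226 + 109 = -21117$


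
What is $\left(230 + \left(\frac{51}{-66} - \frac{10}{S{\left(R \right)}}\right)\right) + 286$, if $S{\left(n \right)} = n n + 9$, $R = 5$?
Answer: $\frac{192585}{374} \approx 514.93$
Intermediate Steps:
$S{\left(n \right)} = 9 + n^{2}$ ($S{\left(n \right)} = n^{2} + 9 = 9 + n^{2}$)
$\left(230 + \left(\frac{51}{-66} - \frac{10}{S{\left(R \right)}}\right)\right) + 286 = \left(230 - \left(\frac{17}{22} + \frac{10}{9 + 5^{2}}\right)\right) + 286 = \left(230 - \left(\frac{17}{22} + \frac{10}{9 + 25}\right)\right) + 286 = \left(230 - \left(\frac{17}{22} + \frac{10}{34}\right)\right) + 286 = \left(230 - \frac{399}{374}\right) + 286 = \frac{85621}{374} + 286 = \frac{192585}{374}$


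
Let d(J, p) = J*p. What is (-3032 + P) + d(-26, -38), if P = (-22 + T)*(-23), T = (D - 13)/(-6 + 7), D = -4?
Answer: -1147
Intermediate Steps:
T = -17 (T = (-4 - 13)/(-6 + 7) = -17/1 = -17*1 = -17)
P = 897 (P = (-22 - 17)*(-23) = -39*(-23) = 897)
(-3032 + P) + d(-26, -38) = (-3032 + 897) - 26*(-38) = -2135 + 988 = -1147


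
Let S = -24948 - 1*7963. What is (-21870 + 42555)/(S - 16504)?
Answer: -4137/9883 ≈ -0.41860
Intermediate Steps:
S = -32911 (S = -24948 - 7963 = -32911)
(-21870 + 42555)/(S - 16504) = (-21870 + 42555)/(-32911 - 16504) = 20685/(-49415) = 20685*(-1/49415) = -4137/9883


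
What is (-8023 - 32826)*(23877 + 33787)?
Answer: -2355516736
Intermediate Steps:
(-8023 - 32826)*(23877 + 33787) = -40849*57664 = -2355516736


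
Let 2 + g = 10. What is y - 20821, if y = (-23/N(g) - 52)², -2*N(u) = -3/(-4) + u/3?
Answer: -32503701/1681 ≈ -19336.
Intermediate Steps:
g = 8 (g = -2 + 10 = 8)
N(u) = -3/8 - u/6 (N(u) = -(-3/(-4) + u/3)/2 = -(-3*(-¼) + u*(⅓))/2 = -(¾ + u/3)/2 = -3/8 - u/6)
y = 2496400/1681 (y = (-23/(-3/8 - ⅙*8) - 52)² = (-23/(-3/8 - 4/3) - 52)² = (-23/(-41/24) - 52)² = (-23*(-24/41) - 52)² = (552/41 - 52)² = (-1580/41)² = 2496400/1681 ≈ 1485.1)
y - 20821 = 2496400/1681 - 20821 = -32503701/1681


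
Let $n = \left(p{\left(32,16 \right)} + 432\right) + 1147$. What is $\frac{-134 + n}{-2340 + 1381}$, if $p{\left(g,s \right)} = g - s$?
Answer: $- \frac{1461}{959} \approx -1.5235$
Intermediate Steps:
$n = 1595$ ($n = \left(\left(32 - 16\right) + 432\right) + 1147 = \left(16 + 432\right) + 1147 = 448 + 1147 = 1595$)
$\frac{-134 + n}{-2340 + 1381} = \frac{-134 + 1595}{-2340 + 1381} = \frac{1461}{-959} = 1461 \left(- \frac{1}{959}\right) = - \frac{1461}{959}$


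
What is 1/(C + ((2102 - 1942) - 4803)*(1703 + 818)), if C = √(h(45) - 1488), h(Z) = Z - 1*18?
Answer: -11705003/137007095231470 - I*√1461/137007095231470 ≈ -8.5433e-8 - 2.7899e-13*I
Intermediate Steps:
h(Z) = -18 + Z (h(Z) = Z - 18 = -18 + Z)
C = I*√1461 (C = √((-18 + 45) - 1488) = √(27 - 1488) = √(-1461) = I*√1461 ≈ 38.223*I)
1/(C + ((2102 - 1942) - 4803)*(1703 + 818)) = 1/(I*√1461 + ((2102 - 1942) - 4803)*(1703 + 818)) = 1/(I*√1461 + (160 - 4803)*2521) = 1/(I*√1461 - 4643*2521) = 1/(I*√1461 - 11705003) = 1/(-11705003 + I*√1461)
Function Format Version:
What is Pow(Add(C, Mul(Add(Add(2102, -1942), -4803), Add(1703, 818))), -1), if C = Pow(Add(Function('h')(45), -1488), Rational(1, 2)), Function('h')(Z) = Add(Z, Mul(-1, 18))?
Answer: Add(Rational(-11705003, 137007095231470), Mul(Rational(-1, 137007095231470), I, Pow(1461, Rational(1, 2)))) ≈ Add(-8.5433e-8, Mul(-2.7899e-13, I))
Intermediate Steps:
Function('h')(Z) = Add(-18, Z) (Function('h')(Z) = Add(Z, -18) = Add(-18, Z))
C = Mul(I, Pow(1461, Rational(1, 2))) (C = Pow(Add(Add(-18, 45), -1488), Rational(1, 2)) = Pow(Add(27, -1488), Rational(1, 2)) = Pow(-1461, Rational(1, 2)) = Mul(I, Pow(1461, Rational(1, 2))) ≈ Mul(38.223, I))
Pow(Add(C, Mul(Add(Add(2102, -1942), -4803), Add(1703, 818))), -1) = Pow(Add(Mul(I, Pow(1461, Rational(1, 2))), Mul(Add(Add(2102, -1942), -4803), Add(1703, 818))), -1) = Pow(Add(Mul(I, Pow(1461, Rational(1, 2))), Mul(Add(160, -4803), 2521)), -1) = Pow(Add(Mul(I, Pow(1461, Rational(1, 2))), Mul(-4643, 2521)), -1) = Pow(Add(Mul(I, Pow(1461, Rational(1, 2))), -11705003), -1) = Pow(Add(-11705003, Mul(I, Pow(1461, Rational(1, 2)))), -1)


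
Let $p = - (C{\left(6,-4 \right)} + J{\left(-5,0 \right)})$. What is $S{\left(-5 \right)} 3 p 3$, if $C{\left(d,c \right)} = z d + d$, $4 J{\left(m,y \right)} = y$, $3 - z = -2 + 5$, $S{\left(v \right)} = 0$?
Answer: $0$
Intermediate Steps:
$z = 0$ ($z = 3 - \left(-2 + 5\right) = 3 - 3 = 0$)
$J{\left(m,y \right)} = \frac{y}{4}$
$C{\left(d,c \right)} = d$ ($C{\left(d,c \right)} = 0 d + d = 0 + d = d$)
$p = -6$ ($p = - (6 + \frac{1}{4} \cdot 0) = - (6 + 0) = \left(-1\right) 6 = -6$)
$S{\left(-5 \right)} 3 p 3 = 0 \cdot 3 \left(-6\right) 3 = 0 \left(-18\right) 3 = 0 \cdot 3 = 0$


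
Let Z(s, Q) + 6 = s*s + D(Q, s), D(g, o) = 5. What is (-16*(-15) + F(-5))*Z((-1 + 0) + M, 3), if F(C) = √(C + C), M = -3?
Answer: 3600 + 15*I*√10 ≈ 3600.0 + 47.434*I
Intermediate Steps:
F(C) = √2*√C (F(C) = √(2*C) = √2*√C)
Z(s, Q) = -1 + s² (Z(s, Q) = -6 + (s*s + 5) = -6 + (s² + 5) = -6 + (5 + s²) = -1 + s²)
(-16*(-15) + F(-5))*Z((-1 + 0) + M, 3) = (-16*(-15) + √2*√(-5))*(-1 + ((-1 + 0) - 3)²) = (240 + √2*(I*√5))*(-1 + (-1 - 3)²) = (240 + I*√10)*(-1 + (-4)²) = (240 + I*√10)*(-1 + 16) = (240 + I*√10)*15 = 3600 + 15*I*√10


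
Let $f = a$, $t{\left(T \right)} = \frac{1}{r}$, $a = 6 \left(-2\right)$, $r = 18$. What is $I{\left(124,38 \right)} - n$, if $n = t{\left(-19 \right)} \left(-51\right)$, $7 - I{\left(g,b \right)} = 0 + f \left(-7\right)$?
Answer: $- \frac{445}{6} \approx -74.167$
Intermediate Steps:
$a = -12$
$t{\left(T \right)} = \frac{1}{18}$
$f = -12$
$I{\left(g,b \right)} = -77$ ($I{\left(g,b \right)} = 7 - \left(0 - -84\right) = 7 - \left(0 + 84\right) = 7 - 84 = -77$)
$n = - \frac{17}{6}$ ($n = \frac{1}{18} \left(-51\right) = - \frac{17}{6} \approx -2.8333$)
$I{\left(124,38 \right)} - n = -77 - - \frac{17}{6} = -77 + \frac{17}{6} = - \frac{445}{6}$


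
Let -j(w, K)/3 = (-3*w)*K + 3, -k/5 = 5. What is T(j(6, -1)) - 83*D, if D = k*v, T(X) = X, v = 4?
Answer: 8237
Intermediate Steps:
k = -25 (k = -5*5 = -25)
j(w, K) = -9 + 9*K*w (j(w, K) = -3*((-3*w)*K + 3) = -3*(-3*K*w + 3) = -3*(3 - 3*K*w) = -9 + 9*K*w)
D = -100 (D = -25*4 = -100)
T(j(6, -1)) - 83*D = (-9 + 9*(-1)*6) - 83*(-100) = (-9 - 54) + 8300 = -63 + 8300 = 8237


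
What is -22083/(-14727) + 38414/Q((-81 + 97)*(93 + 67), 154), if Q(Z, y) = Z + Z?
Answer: 113131323/12567040 ≈ 9.0022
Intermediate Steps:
Q(Z, y) = 2*Z
-22083/(-14727) + 38414/Q((-81 + 97)*(93 + 67), 154) = -22083/(-14727) + 38414/((2*((-81 + 97)*(93 + 67)))) = -22083*(-1/14727) + 38414/((2*(16*160))) = 7361/4909 + 38414/((2*2560)) = 7361/4909 + 38414/5120 = 7361/4909 + 38414*(1/5120) = 7361/4909 + 19207/2560 = 113131323/12567040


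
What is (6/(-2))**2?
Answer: 9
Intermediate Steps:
(6/(-2))**2 = (6*(-1/2))**2 = (-3)**2 = 9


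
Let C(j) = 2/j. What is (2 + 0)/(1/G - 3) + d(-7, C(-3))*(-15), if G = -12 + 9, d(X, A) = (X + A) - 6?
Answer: 1022/5 ≈ 204.40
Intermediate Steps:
d(X, A) = -6 + A + X (d(X, A) = (A + X) - 6 = -6 + A + X)
G = -3
(2 + 0)/(1/G - 3) + d(-7, C(-3))*(-15) = (2 + 0)/(1/(-3) - 3) + (-6 + 2/(-3) - 7)*(-15) = 2/(1*(-1/3) - 3) + (-6 + 2*(-1/3) - 7)*(-15) = 2/(-1/3 - 3) + (-6 - 2/3 - 7)*(-15) = 2/(-10/3) - 41/3*(-15) = 2*(-3/10) + 205 = -3/5 + 205 = 1022/5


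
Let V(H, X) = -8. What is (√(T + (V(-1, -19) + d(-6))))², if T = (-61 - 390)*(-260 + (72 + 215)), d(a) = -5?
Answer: -12190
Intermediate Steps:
T = -12177 (T = -451*(-260 + 287) = -451*27 = -12177)
(√(T + (V(-1, -19) + d(-6))))² = (√(-12177 + (-8 - 5)))² = (√(-12177 - 13))² = (√(-12190))² = (I*√12190)² = -12190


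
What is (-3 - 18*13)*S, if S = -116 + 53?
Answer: 14931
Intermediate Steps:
S = -63
(-3 - 18*13)*S = (-3 - 18*13)*(-63) = (-3 - 234)*(-63) = -237*(-63) = 14931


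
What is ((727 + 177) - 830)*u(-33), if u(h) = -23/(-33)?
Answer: 1702/33 ≈ 51.576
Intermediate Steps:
u(h) = 23/33 (u(h) = -23*(-1/33) = 23/33)
((727 + 177) - 830)*u(-33) = ((727 + 177) - 830)*(23/33) = (904 - 830)*(23/33) = 74*(23/33) = 1702/33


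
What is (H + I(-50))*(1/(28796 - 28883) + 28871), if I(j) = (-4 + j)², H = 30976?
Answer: 85129112192/87 ≈ 9.7850e+8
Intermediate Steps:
(H + I(-50))*(1/(28796 - 28883) + 28871) = (30976 + (-4 - 50)²)*(1/(28796 - 28883) + 28871) = (30976 + (-54)²)*(1/(-87) + 28871) = (30976 + 2916)*(-1/87 + 28871) = 33892*(2511776/87) = 85129112192/87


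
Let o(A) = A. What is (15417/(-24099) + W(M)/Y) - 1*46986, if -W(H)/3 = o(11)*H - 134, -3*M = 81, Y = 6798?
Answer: -855283909859/18202778 ≈ -46986.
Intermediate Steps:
M = -27 (M = -⅓*81 = -27)
W(H) = 402 - 33*H (W(H) = -3*(11*H - 134) = -3*(-134 + 11*H) = 402 - 33*H)
(15417/(-24099) + W(M)/Y) - 1*46986 = (15417/(-24099) + (402 - 33*(-27))/6798) - 1*46986 = (15417*(-1/24099) + (402 + 891)*(1/6798)) - 46986 = (-5139/8033 + 1293*(1/6798)) - 46986 = (-5139/8033 + 431/2266) - 46986 = -8182751/18202778 - 46986 = -855283909859/18202778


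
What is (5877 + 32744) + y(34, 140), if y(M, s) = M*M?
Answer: 39777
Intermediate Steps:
y(M, s) = M²
(5877 + 32744) + y(34, 140) = (5877 + 32744) + 34² = 38621 + 1156 = 39777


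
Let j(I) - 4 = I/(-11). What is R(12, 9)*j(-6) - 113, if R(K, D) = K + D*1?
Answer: -193/11 ≈ -17.545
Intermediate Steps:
j(I) = 4 - I/11 (j(I) = 4 + I/(-11) = 4 + I*(-1/11) = 4 - I/11)
R(K, D) = D + K (R(K, D) = K + D = D + K)
R(12, 9)*j(-6) - 113 = (9 + 12)*(4 - 1/11*(-6)) - 113 = 21*(4 + 6/11) - 113 = 21*(50/11) - 113 = 1050/11 - 113 = -193/11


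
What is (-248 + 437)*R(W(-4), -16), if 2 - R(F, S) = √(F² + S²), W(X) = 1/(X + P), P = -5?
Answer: 378 - 21*√20737 ≈ -2646.1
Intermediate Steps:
W(X) = 1/(-5 + X) (W(X) = 1/(X - 5) = 1/(-5 + X))
R(F, S) = 2 - √(F² + S²)
(-248 + 437)*R(W(-4), -16) = (-248 + 437)*(2 - √((1/(-5 - 4))² + (-16)²)) = 189*(2 - √((1/(-9))² + 256)) = 189*(2 - √((-⅑)² + 256)) = 189*(2 - √(1/81 + 256)) = 189*(2 - √(20737/81)) = 189*(2 - √20737/9) = 378 - 21*√20737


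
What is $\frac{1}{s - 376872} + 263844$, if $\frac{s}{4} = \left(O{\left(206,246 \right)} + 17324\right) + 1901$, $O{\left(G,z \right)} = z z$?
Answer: $\frac{15278678351}{57908} \approx 2.6384 \cdot 10^{5}$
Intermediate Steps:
$O{\left(G,z \right)} = z^{2}$
$s = 318964$ ($s = 4 \left(\left(246^{2} + 17324\right) + 1901\right) = 4 \left(\left(60516 + 17324\right) + 1901\right) = 4 \left(77840 + 1901\right) = 4 \cdot 79741 = 318964$)
$\frac{1}{s - 376872} + 263844 = \frac{1}{318964 - 376872} + 263844 = \frac{1}{-57908} + 263844 = - \frac{1}{57908} + 263844 = \frac{15278678351}{57908}$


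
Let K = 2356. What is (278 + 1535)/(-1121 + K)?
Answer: 1813/1235 ≈ 1.4680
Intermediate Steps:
(278 + 1535)/(-1121 + K) = (278 + 1535)/(-1121 + 2356) = 1813/1235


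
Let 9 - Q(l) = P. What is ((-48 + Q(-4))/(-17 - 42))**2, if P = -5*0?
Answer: 1521/3481 ≈ 0.43694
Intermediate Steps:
P = 0
Q(l) = 9 (Q(l) = 9 - 1*0 = 9 + 0 = 9)
((-48 + Q(-4))/(-17 - 42))**2 = ((-48 + 9)/(-17 - 42))**2 = (-39/(-59))**2 = (-39*(-1/59))**2 = (39/59)**2 = 1521/3481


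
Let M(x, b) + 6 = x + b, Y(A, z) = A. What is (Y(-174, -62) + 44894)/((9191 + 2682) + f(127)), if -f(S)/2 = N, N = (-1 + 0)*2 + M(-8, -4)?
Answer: 44720/11913 ≈ 3.7539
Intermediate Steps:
M(x, b) = -6 + b + x (M(x, b) = -6 + (x + b) = -6 + (b + x) = -6 + b + x)
N = -20 (N = (-1 + 0)*2 + (-6 - 4 - 8) = -1*2 - 18 = -2 - 18 = -20)
f(S) = 40 (f(S) = -2*(-20) = 40)
(Y(-174, -62) + 44894)/((9191 + 2682) + f(127)) = (-174 + 44894)/((9191 + 2682) + 40) = 44720/(11873 + 40) = 44720/11913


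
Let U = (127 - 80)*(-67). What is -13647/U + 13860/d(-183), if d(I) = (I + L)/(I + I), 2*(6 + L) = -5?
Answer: 31953469281/1206067 ≈ 26494.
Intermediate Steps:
L = -17/2 (L = -6 + (½)*(-5) = -6 - 5/2 = -17/2 ≈ -8.5000)
U = -3149 (U = 47*(-67) = -3149)
d(I) = (-17/2 + I)/(2*I) (d(I) = (I - 17/2)/(I + I) = (-17/2 + I)/((2*I)) = (-17/2 + I)*(1/(2*I)) = (-17/2 + I)/(2*I))
-13647/U + 13860/d(-183) = -13647/(-3149) + 13860/(((¼)*(-17 + 2*(-183))/(-183))) = -13647*(-1/3149) + 13860/(((¼)*(-1/183)*(-17 - 366))) = 13647/3149 + 13860/(((¼)*(-1/183)*(-383))) = 13647/3149 + 13860/(383/732) = 13647/3149 + 13860*(732/383) = 13647/3149 + 10145520/383 = 31953469281/1206067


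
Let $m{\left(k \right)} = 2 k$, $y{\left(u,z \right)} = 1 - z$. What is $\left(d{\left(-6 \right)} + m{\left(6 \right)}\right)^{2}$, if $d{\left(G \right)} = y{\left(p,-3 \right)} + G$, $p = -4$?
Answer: $100$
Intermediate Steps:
$d{\left(G \right)} = 4 + G$ ($d{\left(G \right)} = \left(1 - -3\right) + G = \left(1 + 3\right) + G = 4 + G$)
$\left(d{\left(-6 \right)} + m{\left(6 \right)}\right)^{2} = \left(\left(4 - 6\right) + 2 \cdot 6\right)^{2} = \left(-2 + 12\right)^{2} = 10^{2} = 100$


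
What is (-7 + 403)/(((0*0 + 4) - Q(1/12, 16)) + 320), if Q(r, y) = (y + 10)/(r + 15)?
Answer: 5973/4861 ≈ 1.2288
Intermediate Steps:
Q(r, y) = (10 + y)/(15 + r)
(-7 + 403)/(((0*0 + 4) - Q(1/12, 16)) + 320) = (-7 + 403)/(((0*0 + 4) - (10 + 16)/(15 + 1/12)) + 320) = 396/(((0 + 4) - 26/(15 + 1/12)) + 320) = 396/((4 - 26/181/12) + 320) = 396/((4 - 12*26/181) + 320) = 396/((4 - 1*312/181) + 320) = 396/((4 - 312/181) + 320) = 396/(412/181 + 320) = 396/(58332/181) = 396*(181/58332) = 5973/4861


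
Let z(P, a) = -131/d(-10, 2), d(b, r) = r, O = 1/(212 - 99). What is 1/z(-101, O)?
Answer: -2/131 ≈ -0.015267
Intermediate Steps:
O = 1/113 ≈ 0.0088496
z(P, a) = -131/2
1/z(-101, O) = 1/(-131/2) = -2/131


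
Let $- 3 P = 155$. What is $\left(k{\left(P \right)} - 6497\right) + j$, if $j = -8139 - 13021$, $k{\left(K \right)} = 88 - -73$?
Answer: $-27496$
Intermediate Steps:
$P = - \frac{155}{3}$ ($P = \left(- \frac{1}{3}\right) 155 = - \frac{155}{3} \approx -51.667$)
$k{\left(K \right)} = 161$ ($k{\left(K \right)} = 88 + 73 = 161$)
$j = -21160$
$\left(k{\left(P \right)} - 6497\right) + j = \left(161 - 6497\right) - 21160 = -6336 - 21160 = -27496$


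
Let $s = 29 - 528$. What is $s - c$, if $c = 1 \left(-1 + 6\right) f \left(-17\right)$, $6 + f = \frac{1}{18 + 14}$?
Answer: $- \frac{32203}{32} \approx -1006.3$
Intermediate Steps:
$f = - \frac{191}{32}$ ($f = -6 + \frac{1}{18 + 14} = -6 + \frac{1}{32} = - \frac{191}{32} \approx -5.9688$)
$s = -499$ ($s = 29 - 528 = -499$)
$c = \frac{16235}{32}$ ($c = 1 \left(-1 + 6\right) \left(- \frac{191}{32}\right) \left(-17\right) = 1 \cdot 5 \left(- \frac{191}{32}\right) \left(-17\right) = 5 \left(- \frac{191}{32}\right) \left(-17\right) = \left(- \frac{955}{32}\right) \left(-17\right) = \frac{16235}{32} \approx 507.34$)
$s - c = -499 - \frac{16235}{32} = - \frac{32203}{32}$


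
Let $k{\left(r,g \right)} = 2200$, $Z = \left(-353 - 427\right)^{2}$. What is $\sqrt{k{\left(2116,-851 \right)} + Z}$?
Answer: $10 \sqrt{6106} \approx 781.41$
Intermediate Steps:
$Z = 608400$ ($Z = \left(-780\right)^{2} = 608400$)
$\sqrt{k{\left(2116,-851 \right)} + Z} = \sqrt{2200 + 608400} = \sqrt{610600} = 10 \sqrt{6106}$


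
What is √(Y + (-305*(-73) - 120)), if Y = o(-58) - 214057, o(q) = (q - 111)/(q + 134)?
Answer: 3*I*√30791571/38 ≈ 438.08*I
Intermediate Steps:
o(q) = (-111 + q)/(134 + q)
Y = -16268501/76 (Y = (-111 - 58)/(134 - 58) - 214057 = -169/76 - 214057 = -16268501/76 ≈ -2.1406e+5)
√(Y + (-305*(-73) - 120)) = √(-16268501/76 + (-305*(-73) - 120)) = √(-16268501/76 + (22265 - 120)) = √(-16268501/76 + 22145) = √(-14585481/76) = 3*I*√30791571/38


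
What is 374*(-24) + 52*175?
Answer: 124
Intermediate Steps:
374*(-24) + 52*175 = -8976 + 9100 = 124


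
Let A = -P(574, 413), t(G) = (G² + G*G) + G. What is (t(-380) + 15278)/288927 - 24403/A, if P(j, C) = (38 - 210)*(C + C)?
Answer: 36096296675/41048436744 ≈ 0.87936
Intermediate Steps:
t(G) = G + 2*G² (t(G) = (G² + G²) + G = 2*G² + G = G + 2*G²)
P(j, C) = -344*C
A = 142072 (A = -(-344)*413 = -1*(-142072) = 142072)
(t(-380) + 15278)/288927 - 24403/A = (-380*(1 + 2*(-380)) + 15278)/288927 - 24403/142072 = (-380*(1 - 760) + 15278)*(1/288927) - 24403*1/142072 = (-380*(-759) + 15278)*(1/288927) - 24403/142072 = (288420 + 15278)*(1/288927) - 24403/142072 = 303698*(1/288927) - 24403/142072 = 303698/288927 - 24403/142072 = 36096296675/41048436744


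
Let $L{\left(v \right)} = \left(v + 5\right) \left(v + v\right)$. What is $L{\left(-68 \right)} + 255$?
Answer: $8823$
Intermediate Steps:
$L{\left(v \right)} = 2 v \left(5 + v\right)$ ($L{\left(v \right)} = \left(5 + v\right) 2 v = 2 v \left(5 + v\right)$)
$L{\left(-68 \right)} + 255 = 2 \left(-68\right) \left(5 - 68\right) + 255 = 2 \left(-68\right) \left(-63\right) + 255 = 8568 + 255 = 8823$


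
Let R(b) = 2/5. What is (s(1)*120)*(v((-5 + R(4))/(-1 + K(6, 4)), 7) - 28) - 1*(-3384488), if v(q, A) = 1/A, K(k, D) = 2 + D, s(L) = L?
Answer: 23668016/7 ≈ 3.3811e+6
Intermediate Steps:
R(b) = ⅖ (R(b) = 2*(⅕) = ⅖)
(s(1)*120)*(v((-5 + R(4))/(-1 + K(6, 4)), 7) - 28) - 1*(-3384488) = (1*120)*(1/7 - 28) - 1*(-3384488) = 120*(⅐ - 28) + 3384488 = 120*(-195/7) + 3384488 = -23400/7 + 3384488 = 23668016/7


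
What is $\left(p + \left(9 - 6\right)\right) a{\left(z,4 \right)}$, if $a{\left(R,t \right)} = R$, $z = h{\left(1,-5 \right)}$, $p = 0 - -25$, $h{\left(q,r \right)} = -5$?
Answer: $-140$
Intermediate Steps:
$p = 25$ ($p = 0 + 25 = 25$)
$z = -5$
$\left(p + \left(9 - 6\right)\right) a{\left(z,4 \right)} = \left(25 + \left(9 - 6\right)\right) \left(-5\right) = \left(25 + 3\right) \left(-5\right) = 28 \left(-5\right) = -140$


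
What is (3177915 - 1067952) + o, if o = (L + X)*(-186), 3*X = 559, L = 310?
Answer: 2017645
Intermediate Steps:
X = 559/3 (X = (⅓)*559 = 559/3 ≈ 186.33)
o = -92318 (o = (310 + 559/3)*(-186) = (1489/3)*(-186) = -92318)
(3177915 - 1067952) + o = (3177915 - 1067952) - 92318 = 2109963 - 92318 = 2017645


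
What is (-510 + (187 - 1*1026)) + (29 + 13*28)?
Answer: -956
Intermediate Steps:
(-510 + (187 - 1*1026)) + (29 + 13*28) = (-510 + (187 - 1026)) + (29 + 364) = (-510 - 839) + 393 = -1349 + 393 = -956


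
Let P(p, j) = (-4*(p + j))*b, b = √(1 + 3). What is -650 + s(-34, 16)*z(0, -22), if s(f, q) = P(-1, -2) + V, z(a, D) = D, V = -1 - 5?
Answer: -1046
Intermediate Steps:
V = -6
b = 2 (b = √4 = 2)
P(p, j) = -8*j - 8*p (P(p, j) = -4*(p + j)*2 = -4*(j + p)*2 = (-4*j - 4*p)*2 = -8*j - 8*p)
s(f, q) = 18 (s(f, q) = (-8*(-2) - 8*(-1)) - 6 = (16 + 8) - 6 = 24 - 6 = 18)
-650 + s(-34, 16)*z(0, -22) = -650 + 18*(-22) = -650 - 396 = -1046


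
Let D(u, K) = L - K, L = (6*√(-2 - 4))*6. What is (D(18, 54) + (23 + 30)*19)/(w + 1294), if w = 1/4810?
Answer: 4583930/6224141 + 173160*I*√6/6224141 ≈ 0.73648 + 0.068147*I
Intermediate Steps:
w = 1/4810 ≈ 0.00020790
L = 36*I*√6 (L = (6*√(-6))*6 = (6*(I*√6))*6 = (6*I*√6)*6 = 36*I*√6 ≈ 88.182*I)
D(u, K) = -K + 36*I*√6 (D(u, K) = 36*I*√6 - K = -K + 36*I*√6)
(D(18, 54) + (23 + 30)*19)/(w + 1294) = ((-1*54 + 36*I*√6) + (23 + 30)*19)/(1/4810 + 1294) = ((-54 + 36*I*√6) + 53*19)/(6224141/4810) = ((-54 + 36*I*√6) + 1007)*(4810/6224141) = (953 + 36*I*√6)*(4810/6224141) = 4583930/6224141 + 173160*I*√6/6224141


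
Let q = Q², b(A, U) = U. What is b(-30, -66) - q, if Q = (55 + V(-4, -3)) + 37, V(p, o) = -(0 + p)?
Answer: -9282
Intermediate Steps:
V(p, o) = -p
Q = 96 (Q = (55 - 1*(-4)) + 37 = (55 + 4) + 37 = 59 + 37 = 96)
q = 9216 (q = 96² = 9216)
b(-30, -66) - q = -66 - 1*9216 = -66 - 9216 = -9282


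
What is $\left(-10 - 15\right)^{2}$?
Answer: $625$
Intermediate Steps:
$\left(-10 - 15\right)^{2} = \left(-25\right)^{2} = 625$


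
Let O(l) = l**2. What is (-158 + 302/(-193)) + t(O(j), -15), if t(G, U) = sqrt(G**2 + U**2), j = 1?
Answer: -30796/193 + sqrt(226) ≈ -144.53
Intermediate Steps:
(-158 + 302/(-193)) + t(O(j), -15) = (-158 + 302/(-193)) + sqrt((1**2)**2 + (-15)**2) = (-158 + 302*(-1/193)) + sqrt(1**2 + 225) = (-158 - 302/193) + sqrt(1 + 225) = -30796/193 + sqrt(226)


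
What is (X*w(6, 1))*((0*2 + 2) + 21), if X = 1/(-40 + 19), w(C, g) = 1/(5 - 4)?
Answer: -23/21 ≈ -1.0952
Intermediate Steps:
w(C, g) = 1 (w(C, g) = 1/1 = 1)
X = -1/21 (X = 1/(-21) = -1/21 ≈ -0.047619)
(X*w(6, 1))*((0*2 + 2) + 21) = (-1/21*1)*((0*2 + 2) + 21) = -((0 + 2) + 21)/21 = -(2 + 21)/21 = -1/21*23 = -23/21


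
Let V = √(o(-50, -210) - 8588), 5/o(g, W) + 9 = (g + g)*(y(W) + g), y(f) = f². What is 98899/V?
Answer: -98899*I*√166642447665240673/37830217297 ≈ -1067.2*I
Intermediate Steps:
o(g, W) = 5/(-9 + 2*g*(g + W²)) (o(g, W) = 5/(-9 + (g + g)*(W² + g)) = 5/(-9 + (2*g)*(g + W²)) = 5/(-9 + 2*g*(g + W²)))
V = I*√166642447665240673/4405009 (V = √(5/(-9 + 2*(-50)² + 2*(-50)*(-210)²) - 8588) = √(5/(-9 + 2*2500 + 2*(-50)*44100) - 8588) = √(5/(-9 + 5000 - 4410000) - 8588) = √(5/(-4405009) - 8588) = √(5*(-1/4405009) - 8588) = √(-5/4405009 - 8588) = √(-37830217297/4405009) = I*√166642447665240673/4405009 ≈ 92.672*I)
98899/V = 98899/((I*√166642447665240673/4405009)) = 98899*(-I*√166642447665240673/37830217297) = -98899*I*√166642447665240673/37830217297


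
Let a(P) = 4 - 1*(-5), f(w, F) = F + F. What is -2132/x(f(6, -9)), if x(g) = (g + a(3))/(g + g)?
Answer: -8528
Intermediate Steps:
f(w, F) = 2*F
a(P) = 9 (a(P) = 4 + 5 = 9)
x(g) = (9 + g)/(2*g) (x(g) = (g + 9)/(g + g) = (9 + g)/((2*g)) = (9 + g)*(1/(2*g)) = (9 + g)/(2*g))
-2132/x(f(6, -9)) = -2132*(-36/(9 + 2*(-9))) = -2132*(-36/(9 - 18)) = -2132/((½)*(-1/18)*(-9)) = -2132/¼ = -2132*4 = -8528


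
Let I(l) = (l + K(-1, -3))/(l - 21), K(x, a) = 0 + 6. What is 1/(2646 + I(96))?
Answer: 25/66184 ≈ 0.00037773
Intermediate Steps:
K(x, a) = 6
I(l) = (6 + l)/(-21 + l) (I(l) = (l + 6)/(l - 21) = (6 + l)/(-21 + l))
1/(2646 + I(96)) = 1/(2646 + (6 + 96)/(-21 + 96)) = 1/(2646 + 102/75) = 1/(2646 + (1/75)*102) = 1/(2646 + 34/25) = 1/(66184/25) = 25/66184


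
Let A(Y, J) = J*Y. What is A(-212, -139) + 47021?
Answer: 76489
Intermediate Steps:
A(-212, -139) + 47021 = -139*(-212) + 47021 = 29468 + 47021 = 76489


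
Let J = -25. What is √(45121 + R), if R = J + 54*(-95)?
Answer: √39966 ≈ 199.92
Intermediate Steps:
R = -5155 (R = -25 + 54*(-95) = -25 - 5130 = -5155)
√(45121 + R) = √(45121 - 5155) = √39966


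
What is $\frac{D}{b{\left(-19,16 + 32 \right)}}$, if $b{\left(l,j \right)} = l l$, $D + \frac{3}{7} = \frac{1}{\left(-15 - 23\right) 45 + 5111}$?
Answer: $- \frac{10196}{8594327} \approx -0.0011864$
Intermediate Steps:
$D = - \frac{10196}{23807}$ ($D = - \frac{3}{7} + \frac{1}{\left(-15 - 23\right) 45 + 5111} = - \frac{3}{7} + \frac{1}{\left(-38\right) 45 + 5111} = - \frac{3}{7} + \frac{1}{-1710 + 5111} = - \frac{3}{7} + \frac{1}{3401} = - \frac{10196}{23807} \approx -0.42828$)
$b{\left(l,j \right)} = l^{2}$
$\frac{D}{b{\left(-19,16 + 32 \right)}} = - \frac{10196}{23807 \left(-19\right)^{2}} = - \frac{10196}{23807 \cdot 361} = \left(- \frac{10196}{23807}\right) \frac{1}{361} = - \frac{10196}{8594327}$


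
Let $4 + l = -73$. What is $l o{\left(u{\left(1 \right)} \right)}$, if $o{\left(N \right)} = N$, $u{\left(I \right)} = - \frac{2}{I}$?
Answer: $154$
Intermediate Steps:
$l = -77$ ($l = -4 - 73 = -77$)
$l o{\left(u{\left(1 \right)} \right)} = - 77 \left(- \frac{2}{1}\right) = - 77 \left(\left(-2\right) 1\right) = \left(-77\right) \left(-2\right) = 154$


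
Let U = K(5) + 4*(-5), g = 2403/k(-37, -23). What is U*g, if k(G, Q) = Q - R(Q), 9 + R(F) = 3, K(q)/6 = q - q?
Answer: 48060/17 ≈ 2827.1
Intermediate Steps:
K(q) = 0 (K(q) = 6*(q - q) = 6*0 = 0)
R(F) = -6 (R(F) = -9 + 3 = -6)
k(G, Q) = 6 + Q (k(G, Q) = Q - 1*(-6) = Q + 6 = 6 + Q)
g = -2403/17 (g = 2403/(6 - 23) = 2403/(-17) = 2403*(-1/17) = -2403/17 ≈ -141.35)
U = -20 (U = 0 + 4*(-5) = 0 - 20 = -20)
U*g = -20*(-2403/17) = 48060/17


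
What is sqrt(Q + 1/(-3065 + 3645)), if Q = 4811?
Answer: 11*sqrt(3343845)/290 ≈ 69.361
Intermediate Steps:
sqrt(Q + 1/(-3065 + 3645)) = sqrt(4811 + 1/(-3065 + 3645)) = sqrt(4811 + 1/580) = sqrt(2790381/580) = 11*sqrt(3343845)/290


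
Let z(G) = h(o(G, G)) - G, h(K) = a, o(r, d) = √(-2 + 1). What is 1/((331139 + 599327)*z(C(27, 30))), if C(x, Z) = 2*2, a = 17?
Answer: 1/12096058 ≈ 8.2672e-8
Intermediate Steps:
o(r, d) = I (o(r, d) = √(-1) = I)
h(K) = 17
C(x, Z) = 4
z(G) = 17 - G
1/((331139 + 599327)*z(C(27, 30))) = 1/((331139 + 599327)*(17 - 1*4)) = 1/(930466*(17 - 4)) = (1/930466)/13 = (1/930466)*(1/13) = 1/12096058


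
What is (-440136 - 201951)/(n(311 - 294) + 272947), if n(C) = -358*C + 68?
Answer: -642087/266929 ≈ -2.4055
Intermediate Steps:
n(C) = 68 - 358*C
(-440136 - 201951)/(n(311 - 294) + 272947) = (-440136 - 201951)/((68 - 358*(311 - 294)) + 272947) = -642087/((68 - 358*17) + 272947) = -642087/((68 - 6086) + 272947) = -642087/(-6018 + 272947) = -642087/266929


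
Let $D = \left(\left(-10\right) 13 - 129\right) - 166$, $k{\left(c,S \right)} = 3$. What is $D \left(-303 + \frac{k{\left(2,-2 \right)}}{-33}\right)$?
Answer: $\frac{1416950}{11} \approx 1.2881 \cdot 10^{5}$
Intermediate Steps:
$D = -425$ ($D = \left(-130 - 129\right) - 166 = -259 - 166 = -425$)
$D \left(-303 + \frac{k{\left(2,-2 \right)}}{-33}\right) = - 425 \left(-303 + \frac{3}{-33}\right) = - 425 \left(-303 + 3 \left(- \frac{1}{33}\right)\right) = - 425 \left(-303 - \frac{1}{11}\right) = \left(-425\right) \left(- \frac{3334}{11}\right) = \frac{1416950}{11}$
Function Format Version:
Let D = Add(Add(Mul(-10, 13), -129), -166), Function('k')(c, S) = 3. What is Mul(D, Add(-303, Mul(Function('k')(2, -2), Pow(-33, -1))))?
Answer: Rational(1416950, 11) ≈ 1.2881e+5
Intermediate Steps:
D = -425 (D = Add(Add(-130, -129), -166) = Add(-259, -166) = -425)
Mul(D, Add(-303, Mul(Function('k')(2, -2), Pow(-33, -1)))) = Mul(-425, Add(-303, Mul(3, Pow(-33, -1)))) = Mul(-425, Add(-303, Mul(3, Rational(-1, 33)))) = Mul(-425, Add(-303, Rational(-1, 11))) = Mul(-425, Rational(-3334, 11)) = Rational(1416950, 11)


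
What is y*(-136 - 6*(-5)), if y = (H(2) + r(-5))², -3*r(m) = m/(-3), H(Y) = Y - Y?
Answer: -2650/81 ≈ -32.716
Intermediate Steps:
H(Y) = 0
r(m) = m/9 (r(m) = -m/(3*(-3)) = -m*(-1)/(3*3) = -(-1)*m/9 = m/9)
y = 25/81 (y = (0 + (⅑)*(-5))² = (0 - 5/9)² = (-5/9)² = 25/81 ≈ 0.30864)
y*(-136 - 6*(-5)) = 25*(-136 - 6*(-5))/81 = 25*(-136 + 30)/81 = (25/81)*(-106) = -2650/81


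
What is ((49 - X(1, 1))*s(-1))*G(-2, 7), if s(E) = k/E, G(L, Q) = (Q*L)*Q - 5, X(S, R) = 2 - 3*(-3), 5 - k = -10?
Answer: 58710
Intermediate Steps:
k = 15 (k = 5 - 1*(-10) = 5 + 10 = 15)
X(S, R) = 11 (X(S, R) = 2 + 9 = 11)
G(L, Q) = -5 + L*Q**2 (G(L, Q) = (L*Q)*Q - 5 = L*Q**2 - 5 = -5 + L*Q**2)
s(E) = 15/E
((49 - X(1, 1))*s(-1))*G(-2, 7) = ((49 - 1*11)*(15/(-1)))*(-5 - 2*7**2) = ((49 - 11)*(15*(-1)))*(-5 - 2*49) = (38*(-15))*(-5 - 98) = -570*(-103) = 58710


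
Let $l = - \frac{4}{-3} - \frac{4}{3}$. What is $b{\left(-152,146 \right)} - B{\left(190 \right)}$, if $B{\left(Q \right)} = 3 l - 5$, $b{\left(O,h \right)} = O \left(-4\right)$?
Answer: $613$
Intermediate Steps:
$l = 0$ ($l = \left(-4\right) \left(- \frac{1}{3}\right) - \frac{4}{3} = \frac{4}{3} - \frac{4}{3} = 0$)
$b{\left(O,h \right)} = - 4 O$
$B{\left(Q \right)} = -5$ ($B{\left(Q \right)} = 3 \cdot 0 - 5 = 0 - 5 = -5$)
$b{\left(-152,146 \right)} - B{\left(190 \right)} = \left(-4\right) \left(-152\right) - -5 = 608 + 5 = 613$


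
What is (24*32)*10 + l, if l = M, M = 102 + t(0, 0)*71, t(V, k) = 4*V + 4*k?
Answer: 7782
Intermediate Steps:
M = 102 (M = 102 + (4*0 + 4*0)*71 = 102 + (0 + 0)*71 = 102 + 0*71 = 102 + 0 = 102)
l = 102
(24*32)*10 + l = (24*32)*10 + 102 = 768*10 + 102 = 7680 + 102 = 7782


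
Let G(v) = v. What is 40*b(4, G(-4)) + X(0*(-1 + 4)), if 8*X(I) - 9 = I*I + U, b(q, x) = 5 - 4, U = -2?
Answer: 327/8 ≈ 40.875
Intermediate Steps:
b(q, x) = 1
X(I) = 7/8 + I²/8 (X(I) = 9/8 + (I*I - 2)/8 = 9/8 + (I² - 2)/8 = 9/8 + (-2 + I²)/8 = 9/8 + (-¼ + I²/8) = 7/8 + I²/8)
40*b(4, G(-4)) + X(0*(-1 + 4)) = 40*1 + (7/8 + (0*(-1 + 4))²/8) = 40 + (7/8 + (0*3)²/8) = 40 + (7/8 + (⅛)*0²) = 40 + (7/8 + (⅛)*0) = 40 + (7/8 + 0) = 40 + 7/8 = 327/8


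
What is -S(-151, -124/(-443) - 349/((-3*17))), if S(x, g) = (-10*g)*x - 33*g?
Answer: -237695087/22593 ≈ -10521.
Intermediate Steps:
S(x, g) = -33*g - 10*g*x (S(x, g) = -10*g*x - 33*g = -33*g - 10*g*x)
-S(-151, -124/(-443) - 349/((-3*17))) = -(-1)*(-124/(-443) - 349/((-3*17)))*(33 + 10*(-151)) = -(-1)*(-124*(-1/443) - 349/(-51))*(33 - 1510) = -(-1)*(124/443 - 349*(-1/51))*(-1477) = -(-1)*(124/443 + 349/51)*(-1477) = -(-1)*160931*(-1477)/22593 = -1*237695087/22593 = -237695087/22593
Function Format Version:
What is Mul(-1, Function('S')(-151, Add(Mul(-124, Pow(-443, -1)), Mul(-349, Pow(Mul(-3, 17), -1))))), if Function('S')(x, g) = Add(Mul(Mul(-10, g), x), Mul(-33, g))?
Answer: Rational(-237695087, 22593) ≈ -10521.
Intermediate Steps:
Function('S')(x, g) = Add(Mul(-33, g), Mul(-10, g, x)) (Function('S')(x, g) = Add(Mul(-10, g, x), Mul(-33, g)) = Add(Mul(-33, g), Mul(-10, g, x)))
Mul(-1, Function('S')(-151, Add(Mul(-124, Pow(-443, -1)), Mul(-349, Pow(Mul(-3, 17), -1))))) = Mul(-1, Mul(-1, Add(Mul(-124, Pow(-443, -1)), Mul(-349, Pow(Mul(-3, 17), -1))), Add(33, Mul(10, -151)))) = Mul(-1, Mul(-1, Add(Mul(-124, Rational(-1, 443)), Mul(-349, Pow(-51, -1))), Add(33, -1510))) = Mul(-1, Mul(-1, Add(Rational(124, 443), Mul(-349, Rational(-1, 51))), -1477)) = Mul(-1, Mul(-1, Add(Rational(124, 443), Rational(349, 51)), -1477)) = Mul(-1, Mul(-1, Rational(160931, 22593), -1477)) = Mul(-1, Rational(237695087, 22593)) = Rational(-237695087, 22593)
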